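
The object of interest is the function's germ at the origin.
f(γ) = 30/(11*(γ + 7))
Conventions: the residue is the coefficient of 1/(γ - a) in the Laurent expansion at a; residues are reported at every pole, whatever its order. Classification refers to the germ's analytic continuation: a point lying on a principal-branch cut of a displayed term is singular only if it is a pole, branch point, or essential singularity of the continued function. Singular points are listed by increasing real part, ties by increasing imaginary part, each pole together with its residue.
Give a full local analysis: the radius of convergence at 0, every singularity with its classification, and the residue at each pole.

Radius of convergence at 0: 7.
At -7: a pole of order 1; residue 30/11.

Denominator factor (γ + 7): pole of order 1 at -7, modulus 7.
The radius of convergence is the smallest modulus among the singular points: 7.
At the order-1 pole -7 set g(γ) = (γ - (-7))*f(γ) = 30/11.
Simple pole: residue = g(a) at a = -7, which is 30/11.


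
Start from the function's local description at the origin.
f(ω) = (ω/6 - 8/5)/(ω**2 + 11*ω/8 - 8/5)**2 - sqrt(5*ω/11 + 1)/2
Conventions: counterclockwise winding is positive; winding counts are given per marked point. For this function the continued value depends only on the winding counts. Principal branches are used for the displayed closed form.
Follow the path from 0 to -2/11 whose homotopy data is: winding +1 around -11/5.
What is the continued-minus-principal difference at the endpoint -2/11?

The rational part is single-valued and drops out of the difference; each branch term changes only by its own monodromy.
(-1/2)*sqrt(1 - ω/(-11/5)): winding +1 is odd, the square root flips sign, contributing -2*(-1/2)*sqrt(1 - (-2/11)/(-11/5)) = -2*(-1/2)*sqrt(111/121) = (1/11)*sqrt(111).
Summing the contributions at ω = -2/11 gives (1/11)*sqrt(111).

Continued minus principal equals (1/11)*sqrt(111).


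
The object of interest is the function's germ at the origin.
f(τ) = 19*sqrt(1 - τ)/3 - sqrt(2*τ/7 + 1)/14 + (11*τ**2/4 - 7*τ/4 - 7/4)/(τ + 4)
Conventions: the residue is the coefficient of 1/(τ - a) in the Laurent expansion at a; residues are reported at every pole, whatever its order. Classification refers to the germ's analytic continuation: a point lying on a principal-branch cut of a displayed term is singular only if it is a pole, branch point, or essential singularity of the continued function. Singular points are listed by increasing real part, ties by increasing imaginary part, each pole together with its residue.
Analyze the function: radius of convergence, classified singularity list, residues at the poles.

Denominator factor (τ + 4): pole of order 1 at -4, modulus 4.
Branch term (19/3)*sqrt(1 - τ/(1)): its argument vanishes at τ = 1, a square-root branch point, modulus 1.
Branch term (-1/14)*sqrt(1 - τ/(-7/2)): its argument vanishes at τ = -7/2, a square-root branch point, modulus 7/2.
The radius of convergence is the smallest modulus among the singular points: 1.
The branch terms are analytic at -4 and contribute nothing to the residue; only the rational part matters.
At the order-1 pole -4 set g(τ) = (τ - (-4))*(rational part) = 11*τ**2/4 - 7*τ/4 - 7/4.
Simple pole: residue = g(a) at a = -4, which is 197/4.
List the singular points by increasing real part (a conjugate pair: the negative imaginary part first).

Radius of convergence at 0: 1.
At -4: a pole of order 1; residue 197/4.
At -7/2: an algebraic (square-root) branch point.
At 1: an algebraic (square-root) branch point.


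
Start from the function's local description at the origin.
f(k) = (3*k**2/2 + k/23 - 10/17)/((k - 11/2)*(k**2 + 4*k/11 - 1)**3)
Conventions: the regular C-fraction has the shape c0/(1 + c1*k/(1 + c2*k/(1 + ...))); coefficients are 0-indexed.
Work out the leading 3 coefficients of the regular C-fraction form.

The regular C-fraction coefficients are [-20/187, -3033/2530, 20068/426305].

Taylor coefficients (expand at 0): a_0 = -20/187, a_1 = -6066/47311, a_2 = -76851/520421.
c0 = a_0 = -20/187. Peel one level at a time: if S = 1 + c*k/S' with S'(0) = 1, then c is the k-coefficient of S and S' = c*k/(S - 1).
S_1 = c0/f = 1 + (-3033/2530)*k + (90306/1600225)*k^2 + ...; c1 = -3033/2530.
S_2 = c1*k/(S_1 - 1) = 1 + (20068/426305)*k + ...; c2 = 20068/426305.


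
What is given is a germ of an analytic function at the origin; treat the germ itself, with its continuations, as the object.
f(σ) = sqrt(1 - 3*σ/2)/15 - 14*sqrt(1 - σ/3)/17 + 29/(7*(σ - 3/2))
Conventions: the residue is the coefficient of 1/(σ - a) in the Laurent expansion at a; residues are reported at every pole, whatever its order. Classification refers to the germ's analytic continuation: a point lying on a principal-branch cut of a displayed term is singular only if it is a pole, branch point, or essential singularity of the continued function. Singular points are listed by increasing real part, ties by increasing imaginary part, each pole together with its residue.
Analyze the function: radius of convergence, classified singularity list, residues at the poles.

Denominator factor (σ - 3/2): pole of order 1 at 3/2, modulus 3/2.
Branch term (-14/17)*sqrt(1 - σ/(3)): its argument vanishes at σ = 3, a square-root branch point, modulus 3.
Branch term (1/15)*sqrt(1 - σ/(2/3)): its argument vanishes at σ = 2/3, a square-root branch point, modulus 2/3.
The radius of convergence is the smallest modulus among the singular points: 2/3.
The branch terms are analytic at 3/2 and contribute nothing to the residue; only the rational part matters.
At the order-1 pole 3/2 set g(σ) = (σ - (3/2))*(rational part) = 29/7.
Simple pole: residue = g(a) at a = 3/2, which is 29/7.
List the singular points by increasing real part (a conjugate pair: the negative imaginary part first).

Radius of convergence at 0: 2/3.
At 2/3: an algebraic (square-root) branch point.
At 3/2: a pole of order 1; residue 29/7.
At 3: an algebraic (square-root) branch point.


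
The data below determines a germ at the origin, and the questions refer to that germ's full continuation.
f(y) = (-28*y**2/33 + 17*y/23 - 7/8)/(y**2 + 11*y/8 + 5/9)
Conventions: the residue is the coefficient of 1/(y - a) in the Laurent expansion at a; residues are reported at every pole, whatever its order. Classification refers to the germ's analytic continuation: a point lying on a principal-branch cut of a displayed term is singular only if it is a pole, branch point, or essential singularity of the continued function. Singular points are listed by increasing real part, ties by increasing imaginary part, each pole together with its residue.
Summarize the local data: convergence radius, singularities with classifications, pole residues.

Denominator factor (y**2 + 11*y/8 + 5/9): discriminant -191/576, complex-conjugate roots (-11/16) + ((1/48)*sqrt(191))*i and (-11/16) - ((1/48)*sqrt(191))*i; poles of order 1, moduli (1/3)*sqrt(5) and (1/3)*sqrt(5).
The radius of convergence is the smallest modulus among the singular points: (1/3)*sqrt(5).
The factor y**2 + 11*y/8 + 5/9 splits as (y - a)(y - a') with a = (-11/16) - ((1/48)*sqrt(191))*i, a' = (-11/16) + ((1/48)*sqrt(191))*i. At the order-1 pole a set g(y) = (y - a)*f(y) = [-28*y**2/33 + 17*y/23 - 7/8] / (y - a').
Simple pole: residue = g(a) at a = (-11/16) - ((1/48)*sqrt(191))*i, which is (263/276) - ((374635/1739628)*sqrt(191))*i.
The factor y**2 + 11*y/8 + 5/9 splits as (y - a)(y - a') with a = (-11/16) + ((1/48)*sqrt(191))*i, a' = (-11/16) - ((1/48)*sqrt(191))*i. At the order-1 pole a set g(y) = (y - a)*f(y) = [-28*y**2/33 + 17*y/23 - 7/8] / (y - a').
Simple pole: residue = g(a) at a = (-11/16) + ((1/48)*sqrt(191))*i, which is (263/276) + ((374635/1739628)*sqrt(191))*i.
List the singular points by increasing real part (a conjugate pair: the negative imaginary part first).

Radius of convergence at 0: (1/3)*sqrt(5).
At (-11/16) - ((1/48)*sqrt(191))*i: a pole of order 1; residue (263/276) - ((374635/1739628)*sqrt(191))*i.
At (-11/16) + ((1/48)*sqrt(191))*i: a pole of order 1; residue (263/276) + ((374635/1739628)*sqrt(191))*i.


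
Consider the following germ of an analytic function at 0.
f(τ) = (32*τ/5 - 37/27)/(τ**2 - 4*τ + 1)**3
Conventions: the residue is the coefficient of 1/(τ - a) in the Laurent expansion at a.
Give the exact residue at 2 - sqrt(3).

The factor τ**2 - 4*τ + 1 splits as (τ - a)(τ - a') with a = 2 - sqrt(3), a' = 2 + sqrt(3). At the order-3 pole a set g(τ) = (τ - a)^3*f(τ) = [32*τ/5 - 37/27] / (τ - a')^3.
Order-3 pole: residue = g''(a)/2; g''(2 - sqrt(3)) = -(1543/9720)*sqrt(3), so the residue is -(1543/19440)*sqrt(3).

The residue is -(1543/19440)*sqrt(3).


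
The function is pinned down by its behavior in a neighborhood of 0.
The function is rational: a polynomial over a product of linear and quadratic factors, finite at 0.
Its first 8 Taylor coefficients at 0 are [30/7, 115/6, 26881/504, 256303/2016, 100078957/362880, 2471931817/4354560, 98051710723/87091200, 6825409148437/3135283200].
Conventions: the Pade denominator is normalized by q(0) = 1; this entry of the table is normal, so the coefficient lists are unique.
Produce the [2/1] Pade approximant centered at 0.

The Pade approximant has numerator coefficients [30/7, 5052785/564501, 12952052/1693503]; denominator coefficients [1, -256303/107524].

Taylor coefficients needed (read off): a_0 = 30/7, a_1 = 115/6, a_2 = 26881/504, a_3 = 256303/2016.
Write the denominator as Q(n) = 1 + q1*n. Requiring Q*f - P = O(n^4) with deg P <= 2 kills the coefficients of n^3..n^3 in Q*f:
  n^3: a_3 + q1*a_2 = 0, i.e. 256303/2016 + (26881/504)*q1 = 0.
Solving this linear system: q1 = -256303/107524.
The numerator is Q*f truncated at degree 2: P0 = a_0 = 30/7; P1 = a_1 + q1*a_0 = 5052785/564501; P2 = a_2 + q1*a_1 = 12952052/1693503.


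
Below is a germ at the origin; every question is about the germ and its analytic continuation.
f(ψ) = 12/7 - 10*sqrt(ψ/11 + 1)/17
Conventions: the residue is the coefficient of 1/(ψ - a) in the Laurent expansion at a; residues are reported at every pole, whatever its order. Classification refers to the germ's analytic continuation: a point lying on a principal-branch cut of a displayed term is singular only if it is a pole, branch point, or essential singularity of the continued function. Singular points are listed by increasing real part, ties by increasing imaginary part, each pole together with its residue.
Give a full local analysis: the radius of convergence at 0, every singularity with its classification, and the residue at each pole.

Branch term (-10/17)*sqrt(1 - ψ/(-11)): its argument vanishes at ψ = -11, a square-root branch point, modulus 11.
The radius of convergence is the smallest modulus among the singular points: 11.

Radius of convergence at 0: 11.
At -11: an algebraic (square-root) branch point.


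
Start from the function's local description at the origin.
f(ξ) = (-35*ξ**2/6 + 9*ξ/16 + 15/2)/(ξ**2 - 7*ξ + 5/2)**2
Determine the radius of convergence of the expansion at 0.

Denominator factor (ξ**2 - 7*ξ + 5/2)^2: discriminant 39, real irrational roots 7/2 + (1/2)*sqrt(39) and 7/2 - (1/2)*sqrt(39); poles of order 2, moduli 7/2 + (1/2)*sqrt(39) and 7/2 - (1/2)*sqrt(39).
The radius of convergence is the smallest modulus among the singular points: 7/2 - (1/2)*sqrt(39).

The radius of convergence is 7/2 - (1/2)*sqrt(39).


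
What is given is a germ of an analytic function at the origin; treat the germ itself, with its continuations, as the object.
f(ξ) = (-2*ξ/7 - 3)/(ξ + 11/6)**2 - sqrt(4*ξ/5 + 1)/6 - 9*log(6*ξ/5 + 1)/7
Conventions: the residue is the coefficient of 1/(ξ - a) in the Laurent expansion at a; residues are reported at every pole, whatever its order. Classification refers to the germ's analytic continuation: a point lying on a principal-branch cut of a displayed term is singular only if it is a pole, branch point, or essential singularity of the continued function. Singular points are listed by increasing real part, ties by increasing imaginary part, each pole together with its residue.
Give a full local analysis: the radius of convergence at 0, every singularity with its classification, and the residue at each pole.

Radius of convergence at 0: 5/6.
At -11/6: a pole of order 2; residue -2/7.
At -5/4: an algebraic (square-root) branch point.
At -5/6: a logarithmic branch point.

Denominator factor (ξ + 11/6)^2: pole of order 2 at -11/6, modulus 11/6.
Branch term (-1/6)*sqrt(1 - ξ/(-5/4)): its argument vanishes at ξ = -5/4, a square-root branch point, modulus 5/4.
Branch term (-9/7)*log(1 - ξ/(-5/6)): its argument vanishes at ξ = -5/6, a logarithmic branch point, modulus 5/6.
The radius of convergence is the smallest modulus among the singular points: 5/6.
The branch terms are analytic at -11/6 and contribute nothing to the residue; only the rational part matters.
At the order-2 pole -11/6 set g(ξ) = (ξ - (-11/6))^2*(rational part) = -2*ξ/7 - 3.
Order-2 pole: residue = g'(a); g'(-11/6) = -2/7, so the residue is -2/7.
List the singular points by increasing real part (a conjugate pair: the negative imaginary part first).


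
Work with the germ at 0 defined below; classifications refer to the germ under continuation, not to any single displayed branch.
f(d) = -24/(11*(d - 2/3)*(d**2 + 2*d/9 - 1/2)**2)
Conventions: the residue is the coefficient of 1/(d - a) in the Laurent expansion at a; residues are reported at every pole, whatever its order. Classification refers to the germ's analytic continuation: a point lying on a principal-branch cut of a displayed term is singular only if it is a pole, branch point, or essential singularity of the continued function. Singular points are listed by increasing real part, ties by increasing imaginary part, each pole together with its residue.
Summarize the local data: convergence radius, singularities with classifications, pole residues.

Radius of convergence at 0: -1/9 + (1/18)*sqrt(166).
At -1/9 - (1/18)*sqrt(166): a pole of order 2; residue 34992/275 - (18493272/1894475)*sqrt(166).
At -1/9 + (1/18)*sqrt(166): a pole of order 2; residue 34992/275 + (18493272/1894475)*sqrt(166).
At 2/3: a pole of order 1; residue -69984/275.


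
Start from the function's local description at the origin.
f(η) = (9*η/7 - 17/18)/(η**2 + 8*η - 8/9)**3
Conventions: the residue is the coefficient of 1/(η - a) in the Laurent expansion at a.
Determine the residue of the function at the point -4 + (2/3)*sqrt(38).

The factor η**2 + 8*η - 8/9 splits as (η - a)(η - a') with a = -4 + (2/3)*sqrt(38), a' = -4 - (2/3)*sqrt(38). At the order-3 pole a set g(η) = (η - a)^3*f(η) = [9*η/7 - 17/18] / (η - a')^3.
Order-3 pole: residue = g''(a)/2; g''(-4 + (2/3)*sqrt(38)) = -(62127/196661248)*sqrt(38), so the residue is -(62127/393322496)*sqrt(38).

The residue is -(62127/393322496)*sqrt(38).


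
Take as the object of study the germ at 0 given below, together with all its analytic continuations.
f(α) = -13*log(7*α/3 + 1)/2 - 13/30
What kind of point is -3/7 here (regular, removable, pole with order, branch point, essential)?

The point is a logarithmic branch point.

The term (-13/2)*log(1 - α/(-3/7)) has argument 1 - -3/7/(-3/7) = 0 at -3/7: a logarithmic (infinitely-sheeted) branch point; the remaining terms are analytic or single-valued there.


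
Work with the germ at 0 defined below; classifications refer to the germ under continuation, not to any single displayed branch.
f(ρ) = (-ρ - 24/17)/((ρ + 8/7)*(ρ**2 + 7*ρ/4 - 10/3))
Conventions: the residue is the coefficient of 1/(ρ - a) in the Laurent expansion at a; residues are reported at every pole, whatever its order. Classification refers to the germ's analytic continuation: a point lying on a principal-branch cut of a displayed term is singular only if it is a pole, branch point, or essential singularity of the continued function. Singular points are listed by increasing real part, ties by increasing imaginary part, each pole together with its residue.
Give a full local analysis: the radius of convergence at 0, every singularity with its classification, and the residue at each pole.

Radius of convergence at 0: 8/7.
At -7/8 - (1/24)*sqrt(2361): a pole of order 1; residue -21/629 + (2471/495023)*sqrt(2361).
At -8/7: a pole of order 1; residue 42/629.
At -7/8 + (1/24)*sqrt(2361): a pole of order 1; residue -21/629 - (2471/495023)*sqrt(2361).


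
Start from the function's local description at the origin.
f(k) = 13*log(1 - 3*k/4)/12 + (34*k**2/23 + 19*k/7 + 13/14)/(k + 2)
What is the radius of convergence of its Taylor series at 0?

The radius of convergence is 4/3.

Denominator factor (k + 2): pole of order 1 at -2, modulus 2.
Branch term (13/12)*log(1 - k/(4/3)): its argument vanishes at k = 4/3, a logarithmic branch point, modulus 4/3.
The radius of convergence is the smallest modulus among the singular points: 4/3.


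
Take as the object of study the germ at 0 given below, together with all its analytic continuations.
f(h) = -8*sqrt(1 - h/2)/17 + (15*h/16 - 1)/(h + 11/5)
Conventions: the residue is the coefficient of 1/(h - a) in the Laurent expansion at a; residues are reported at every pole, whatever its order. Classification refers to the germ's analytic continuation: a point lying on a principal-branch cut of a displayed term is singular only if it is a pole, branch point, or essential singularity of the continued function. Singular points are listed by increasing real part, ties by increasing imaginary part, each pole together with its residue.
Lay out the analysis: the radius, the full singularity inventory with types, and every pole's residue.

Denominator factor (h + 11/5): pole of order 1 at -11/5, modulus 11/5.
Branch term (-8/17)*sqrt(1 - h/(2)): its argument vanishes at h = 2, a square-root branch point, modulus 2.
The radius of convergence is the smallest modulus among the singular points: 2.
The branch term is analytic at -11/5 and contributes nothing to the residue; only the rational part matters.
At the order-1 pole -11/5 set g(h) = (h - (-11/5))*(rational part) = 15*h/16 - 1.
Simple pole: residue = g(a) at a = -11/5, which is -49/16.
List the singular points by increasing real part (a conjugate pair: the negative imaginary part first).

Radius of convergence at 0: 2.
At -11/5: a pole of order 1; residue -49/16.
At 2: an algebraic (square-root) branch point.


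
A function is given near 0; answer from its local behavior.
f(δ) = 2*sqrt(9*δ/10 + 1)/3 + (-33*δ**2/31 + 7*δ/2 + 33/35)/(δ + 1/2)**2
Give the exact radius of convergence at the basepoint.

The radius of convergence is 1/2.

Denominator factor (δ + 1/2)^2: pole of order 2 at -1/2, modulus 1/2.
Branch term (2/3)*sqrt(1 - δ/(-10/9)): its argument vanishes at δ = -10/9, a square-root branch point, modulus 10/9.
The radius of convergence is the smallest modulus among the singular points: 1/2.


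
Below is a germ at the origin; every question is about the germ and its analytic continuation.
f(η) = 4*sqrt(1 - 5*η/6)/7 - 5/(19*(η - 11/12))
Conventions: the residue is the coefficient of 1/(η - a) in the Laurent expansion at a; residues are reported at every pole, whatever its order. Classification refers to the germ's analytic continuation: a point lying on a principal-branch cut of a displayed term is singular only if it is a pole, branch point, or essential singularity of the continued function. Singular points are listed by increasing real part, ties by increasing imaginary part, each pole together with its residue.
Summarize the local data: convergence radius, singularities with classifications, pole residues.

Denominator factor (η - 11/12): pole of order 1 at 11/12, modulus 11/12.
Branch term (4/7)*sqrt(1 - η/(6/5)): its argument vanishes at η = 6/5, a square-root branch point, modulus 6/5.
The radius of convergence is the smallest modulus among the singular points: 11/12.
The branch term is analytic at 11/12 and contributes nothing to the residue; only the rational part matters.
At the order-1 pole 11/12 set g(η) = (η - (11/12))*(rational part) = -5/19.
Simple pole: residue = g(a) at a = 11/12, which is -5/19.
List the singular points by increasing real part (a conjugate pair: the negative imaginary part first).

Radius of convergence at 0: 11/12.
At 11/12: a pole of order 1; residue -5/19.
At 6/5: an algebraic (square-root) branch point.


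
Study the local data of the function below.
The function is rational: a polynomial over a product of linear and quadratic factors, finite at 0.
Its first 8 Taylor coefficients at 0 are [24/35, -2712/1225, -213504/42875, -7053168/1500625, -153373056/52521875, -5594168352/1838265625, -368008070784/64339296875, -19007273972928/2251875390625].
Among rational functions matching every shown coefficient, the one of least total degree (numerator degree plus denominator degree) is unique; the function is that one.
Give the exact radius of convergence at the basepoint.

The radius of convergence is 5/6.

No rational of total degree below 4 reproduces all 8 coefficients; solving the [1/3] Pade equations on them gives f(χ) = (10*χ/3 - 2/3)/((χ - 5/6)*(χ**2 - 2*χ/3 + 7/6)), whose expansion matches every shown term.
Denominator factor (χ - 5/6): pole of order 1 at 5/6, modulus 5/6.
Denominator factor (χ**2 - 2*χ/3 + 7/6): discriminant -38/9, complex-conjugate roots (1/3) + ((1/6)*sqrt(38))*i and (1/3) - ((1/6)*sqrt(38))*i; poles of order 1, moduli (1/6)*sqrt(42) and (1/6)*sqrt(42).
The radius of convergence is the smallest modulus among the singular points: 5/6.


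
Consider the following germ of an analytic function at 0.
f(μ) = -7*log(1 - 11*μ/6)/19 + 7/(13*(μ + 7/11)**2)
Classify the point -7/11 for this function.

The denominator factor μ + 7/11 vanishes at -7/11 and appears to the power 2; the numerator there equals 7/13, nonzero, and no other factor vanishes.
The branch terms are analytic at this point.
Hence a pole whose order is the multiplicity, 2.

The point is a pole of order 2.


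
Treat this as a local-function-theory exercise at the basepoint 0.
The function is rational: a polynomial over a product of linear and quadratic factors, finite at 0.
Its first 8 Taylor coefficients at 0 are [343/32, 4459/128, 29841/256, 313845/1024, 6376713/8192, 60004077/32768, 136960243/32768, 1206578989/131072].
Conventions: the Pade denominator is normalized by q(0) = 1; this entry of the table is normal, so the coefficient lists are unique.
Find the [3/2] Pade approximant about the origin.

The Pade approximant has numerator coefficients [343/32, -40003061/811136, -47009179/6489088, -3171699391/25956352]; denominator coefficients [1, -49752/6337, 2831879/202784].

Taylor coefficients needed (read off): a_0 = 343/32, a_1 = 4459/128, a_2 = 29841/256, a_3 = 313845/1024, a_4 = 6376713/8192, a_5 = 60004077/32768.
Write the denominator as Q(η) = 1 + q1*η + q2*η^2. Requiring Q*f - P = O(η^6) with deg P <= 3 kills the coefficients of η^4..η^5 in Q*f:
  η^4: a_4 + q1*a_3 + q2*a_2 = 0, i.e. 6376713/8192 + (313845/1024)*q1 + (29841/256)*q2 = 0.
  η^5: a_5 + q1*a_4 + q2*a_3 = 0, i.e. 60004077/32768 + (6376713/8192)*q1 + (313845/1024)*q2 = 0.
Solving this linear system: q1 = -49752/6337, q2 = 2831879/202784.
The numerator is Q*f truncated at degree 3: P0 = a_0 = 343/32; P1 = a_1 + q1*a_0 = -40003061/811136; P2 = a_2 + q1*a_1 + q2*a_0 = -47009179/6489088; P3 = a_3 + q1*a_2 + q2*a_1 = -3171699391/25956352.


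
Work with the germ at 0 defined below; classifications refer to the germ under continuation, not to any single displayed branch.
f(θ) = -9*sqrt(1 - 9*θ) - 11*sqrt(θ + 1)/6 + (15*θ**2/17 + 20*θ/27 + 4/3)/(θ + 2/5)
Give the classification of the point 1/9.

The point is an algebraic (square-root) branch point.

The term (-9)*sqrt(1 - θ/(1/9)) has argument 1 - 1/9/(1/9) = 0 at 1/9: a square-root (algebraic, two-sheeted) branch point; the remaining terms are analytic or single-valued there.


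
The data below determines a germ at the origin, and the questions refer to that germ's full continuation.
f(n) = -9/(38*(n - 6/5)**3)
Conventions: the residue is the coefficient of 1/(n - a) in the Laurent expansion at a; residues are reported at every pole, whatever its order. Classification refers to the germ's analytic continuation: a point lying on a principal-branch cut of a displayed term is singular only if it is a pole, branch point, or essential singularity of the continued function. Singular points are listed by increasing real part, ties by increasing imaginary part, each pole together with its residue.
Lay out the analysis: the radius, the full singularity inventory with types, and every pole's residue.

Denominator factor (n - 6/5)^3: pole of order 3 at 6/5, modulus 6/5.
The radius of convergence is the smallest modulus among the singular points: 6/5.
At the order-3 pole 6/5 set g(n) = (n - (6/5))^3*f(n) = -9/38.
Order-3 pole: residue = g''(a)/2; g''(6/5) = 0, so the residue is 0.

Radius of convergence at 0: 6/5.
At 6/5: a pole of order 3; residue 0.


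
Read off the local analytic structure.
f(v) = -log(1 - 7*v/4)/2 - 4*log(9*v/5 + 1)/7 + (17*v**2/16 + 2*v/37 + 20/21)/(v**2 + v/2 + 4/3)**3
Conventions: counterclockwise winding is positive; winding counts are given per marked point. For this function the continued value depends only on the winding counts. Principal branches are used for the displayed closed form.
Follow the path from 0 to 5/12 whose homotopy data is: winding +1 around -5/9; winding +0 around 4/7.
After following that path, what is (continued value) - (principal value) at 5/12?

The rational part is single-valued and drops out of the difference; each branch term changes only by its own monodromy.
(-1/2)*log(1 - v/(4/7)): winding 0 around 4/7, so this term returns to its principal value, contribution 0.
(-4/7)*log(1 - v/(-5/9)): each positive loop around -5/9 adds 2*pi*i to the log, so winding +1 contributes (-4/7)*(1)*2*pi*i = -(8/7)*pi*i.
Summing the contributions at v = 5/12 gives -(8/7)*pi*i.

Continued minus principal equals -(8/7)*pi*i.


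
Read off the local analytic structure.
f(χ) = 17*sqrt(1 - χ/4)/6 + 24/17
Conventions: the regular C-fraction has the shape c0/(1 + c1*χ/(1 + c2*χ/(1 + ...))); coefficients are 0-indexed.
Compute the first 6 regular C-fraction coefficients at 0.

Taylor coefficients (expand at 0): a_0 = 433/102, a_1 = -17/48, a_2 = -17/768, a_3 = -17/6144, a_4 = -85/196608, a_5 = -119/1572864.
c0 = a_0 = 433/102. Peel one level at a time: if S = 1 + c*χ/S' with S'(0) = 1, then c is the χ-coefficient of S and S' = c*χ/(S - 1).
S_1 = c0/f = 1 + (289/3464)*χ + (292179/23998592)*χ^2 + ...; c1 = 289/3464.
S_2 = c1*χ/(S_1 - 1) = 1 + (-1011/6928)*χ + (-1/256)*χ^2 + ...; c2 = -1011/6928.
S_3 = c2*χ/(S_2 - 1) = 1 + (-433/16176)*χ + (-688037/261662976)*χ^2 + ...; c3 = -433/16176.
S_4 = c3*χ/(S_3 - 1) = 1 + (-1589/16176)*χ + (-1/256)*χ^2 + ...; c4 = -1589/16176.
S_5 = c4*χ/(S_4 - 1) = 1 + (-1011/25424)*χ + ...; c5 = -1011/25424.

The regular C-fraction coefficients are [433/102, 289/3464, -1011/6928, -433/16176, -1589/16176, -1011/25424].


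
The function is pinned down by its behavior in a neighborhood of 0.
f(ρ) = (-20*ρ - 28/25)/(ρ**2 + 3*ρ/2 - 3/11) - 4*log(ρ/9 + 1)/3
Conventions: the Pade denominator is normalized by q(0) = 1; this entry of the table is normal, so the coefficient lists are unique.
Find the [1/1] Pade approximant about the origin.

The Pade approximant has numerator coefficients [308/75, 58588848/808075]; denominator coefficients [1, -3296453/581814].

Taylor coefficients needed (expand at 0): a_0 = 308/75, a_1 = 64646/675, a_2 = 3296453/6075.
Write the denominator as Q(ρ) = 1 + q1*ρ. Requiring Q*f - P = O(ρ^3) with deg P <= 1 kills the coefficients of ρ^2..ρ^2 in Q*f:
  ρ^2: a_2 + q1*a_1 = 0, i.e. 3296453/6075 + (64646/675)*q1 = 0.
Solving this linear system: q1 = -3296453/581814.
The numerator is Q*f truncated at degree 1: P0 = a_0 = 308/75; P1 = a_1 + q1*a_0 = 58588848/808075.


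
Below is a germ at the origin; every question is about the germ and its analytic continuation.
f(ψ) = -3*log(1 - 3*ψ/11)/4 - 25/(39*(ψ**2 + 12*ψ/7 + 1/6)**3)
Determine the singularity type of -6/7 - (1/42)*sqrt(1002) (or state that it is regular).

The point is a pole of order 3.

The denominator factor ψ**2 + 12*ψ/7 + 1/6 vanishes at -6/7 - (1/42)*sqrt(1002) and appears to the power 3; the numerator there equals -25/39, nonzero, and no other factor vanishes.
The branch terms are analytic at this point.
Hence a pole whose order is the multiplicity, 3.


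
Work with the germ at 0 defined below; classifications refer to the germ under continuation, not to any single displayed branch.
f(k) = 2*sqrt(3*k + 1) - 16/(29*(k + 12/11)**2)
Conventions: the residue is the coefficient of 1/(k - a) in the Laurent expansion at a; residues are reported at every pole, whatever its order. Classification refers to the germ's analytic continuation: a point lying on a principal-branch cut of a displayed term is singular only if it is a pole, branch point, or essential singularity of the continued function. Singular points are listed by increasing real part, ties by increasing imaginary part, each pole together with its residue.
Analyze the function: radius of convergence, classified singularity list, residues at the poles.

Radius of convergence at 0: 1/3.
At -12/11: a pole of order 2; residue 0.
At -1/3: an algebraic (square-root) branch point.

Denominator factor (k + 12/11)^2: pole of order 2 at -12/11, modulus 12/11.
Branch term (2)*sqrt(1 - k/(-1/3)): its argument vanishes at k = -1/3, a square-root branch point, modulus 1/3.
The radius of convergence is the smallest modulus among the singular points: 1/3.
The branch term is analytic at -12/11 and contributes nothing to the residue; only the rational part matters.
At the order-2 pole -12/11 set g(k) = (k - (-12/11))^2*(rational part) = -16/29.
Order-2 pole: residue = g'(a); g'(-12/11) = 0, so the residue is 0.
List the singular points by increasing real part (a conjugate pair: the negative imaginary part first).


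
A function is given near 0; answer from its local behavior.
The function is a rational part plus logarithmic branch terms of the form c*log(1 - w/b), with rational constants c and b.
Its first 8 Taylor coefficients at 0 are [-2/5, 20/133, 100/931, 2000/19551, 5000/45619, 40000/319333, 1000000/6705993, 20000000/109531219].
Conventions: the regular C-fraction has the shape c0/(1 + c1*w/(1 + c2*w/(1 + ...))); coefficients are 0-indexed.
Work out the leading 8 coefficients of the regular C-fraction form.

The regular C-fraction coefficients are [-2/5, 50/133, -145/133, -95/609, -340/609, -29/119, -8/17, -765/2744].

Taylor coefficients (read off): a_0 = -2/5, a_1 = 20/133, a_2 = 100/931, a_3 = 2000/19551, a_4 = 5000/45619, a_5 = 40000/319333, a_6 = 1000000/6705993, a_7 = 20000000/109531219.
c0 = a_0 = -2/5. Peel one level at a time: if S = 1 + c*w/S' with S'(0) = 1, then c is the w-coefficient of S and S' = c*w/(S - 1).
S_1 = c0/f = 1 + (50/133)*w + (7250/17689)*w^2 + ...; c1 = 50/133.
S_2 = c1*w/(S_1 - 1) = 1 + (-145/133)*w + (-25/147)*w^2 + ...; c2 = -145/133.
S_3 = c2*w/(S_2 - 1) = 1 + (-95/609)*w + (-32300/370881)*w^2 + ...; c3 = -95/609.
S_4 = c3*w/(S_3 - 1) = 1 + (-340/609)*w + (-20/147)*w^2 + ...; c4 = -340/609.
S_5 = c4*w/(S_4 - 1) = 1 + (-29/119)*w + (-232/2023)*w^2 + ...; c5 = -29/119.
S_6 = c5*w/(S_5 - 1) = 1 + (-8/17)*w + (-45/343)*w^2 + ...; c6 = -8/17.
S_7 = c6*w/(S_6 - 1) = 1 + (-765/2744)*w + ...; c7 = -765/2744.


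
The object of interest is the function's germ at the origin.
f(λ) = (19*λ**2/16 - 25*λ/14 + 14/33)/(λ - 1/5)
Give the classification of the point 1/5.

The point is a pole of order 1.

The denominator factor λ - 1/5 vanishes at 1/5 and appears to the power 1; the numerator there equals 10589/92400, nonzero, and no other factor vanishes.
Hence a pole whose order is the multiplicity, 1.


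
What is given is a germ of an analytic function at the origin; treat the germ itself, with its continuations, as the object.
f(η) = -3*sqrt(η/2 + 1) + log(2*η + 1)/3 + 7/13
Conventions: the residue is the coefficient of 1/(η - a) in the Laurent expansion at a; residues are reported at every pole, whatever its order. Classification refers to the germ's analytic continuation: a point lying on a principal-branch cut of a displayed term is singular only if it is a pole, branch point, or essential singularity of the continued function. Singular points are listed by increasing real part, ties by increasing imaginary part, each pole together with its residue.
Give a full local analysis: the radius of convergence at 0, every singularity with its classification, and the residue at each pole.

Radius of convergence at 0: 1/2.
At -2: an algebraic (square-root) branch point.
At -1/2: a logarithmic branch point.

Branch term (1/3)*log(1 - η/(-1/2)): its argument vanishes at η = -1/2, a logarithmic branch point, modulus 1/2.
Branch term (-3)*sqrt(1 - η/(-2)): its argument vanishes at η = -2, a square-root branch point, modulus 2.
The radius of convergence is the smallest modulus among the singular points: 1/2.
List the singular points by increasing real part (a conjugate pair: the negative imaginary part first).


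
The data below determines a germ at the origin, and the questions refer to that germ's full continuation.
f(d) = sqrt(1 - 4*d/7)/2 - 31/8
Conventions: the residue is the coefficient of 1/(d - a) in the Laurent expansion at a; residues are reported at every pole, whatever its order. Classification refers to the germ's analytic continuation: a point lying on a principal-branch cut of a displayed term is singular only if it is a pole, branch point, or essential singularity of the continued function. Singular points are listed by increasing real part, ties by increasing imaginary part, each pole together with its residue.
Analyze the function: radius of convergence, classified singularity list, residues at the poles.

Branch term (1/2)*sqrt(1 - d/(7/4)): its argument vanishes at d = 7/4, a square-root branch point, modulus 7/4.
The radius of convergence is the smallest modulus among the singular points: 7/4.

Radius of convergence at 0: 7/4.
At 7/4: an algebraic (square-root) branch point.


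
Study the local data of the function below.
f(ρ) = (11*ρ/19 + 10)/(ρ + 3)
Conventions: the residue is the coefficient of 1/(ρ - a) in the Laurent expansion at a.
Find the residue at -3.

At the order-1 pole -3 set g(ρ) = (ρ - (-3))*f(ρ) = 11*ρ/19 + 10.
Simple pole: residue = g(a) at a = -3, which is 157/19.

The residue is 157/19.


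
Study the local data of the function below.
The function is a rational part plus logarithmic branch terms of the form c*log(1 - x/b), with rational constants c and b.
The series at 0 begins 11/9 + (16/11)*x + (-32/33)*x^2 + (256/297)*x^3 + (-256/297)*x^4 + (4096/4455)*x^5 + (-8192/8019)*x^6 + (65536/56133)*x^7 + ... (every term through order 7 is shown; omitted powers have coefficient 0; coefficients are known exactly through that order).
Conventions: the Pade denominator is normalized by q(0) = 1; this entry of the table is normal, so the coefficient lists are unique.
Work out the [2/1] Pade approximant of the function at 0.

The Pade approximant has numerator coefficients [11/9, 2264/891, 32/99]; denominator coefficients [1, 8/9].

Taylor coefficients needed (read off): a_0 = 11/9, a_1 = 16/11, a_2 = -32/33, a_3 = 256/297.
Write the denominator as Q(x) = 1 + q1*x. Requiring Q*f - P = O(x^4) with deg P <= 2 kills the coefficients of x^3..x^3 in Q*f:
  x^3: a_3 + q1*a_2 = 0, i.e. 256/297 + (-32/33)*q1 = 0.
Solving this linear system: q1 = 8/9.
The numerator is Q*f truncated at degree 2: P0 = a_0 = 11/9; P1 = a_1 + q1*a_0 = 2264/891; P2 = a_2 + q1*a_1 = 32/99.


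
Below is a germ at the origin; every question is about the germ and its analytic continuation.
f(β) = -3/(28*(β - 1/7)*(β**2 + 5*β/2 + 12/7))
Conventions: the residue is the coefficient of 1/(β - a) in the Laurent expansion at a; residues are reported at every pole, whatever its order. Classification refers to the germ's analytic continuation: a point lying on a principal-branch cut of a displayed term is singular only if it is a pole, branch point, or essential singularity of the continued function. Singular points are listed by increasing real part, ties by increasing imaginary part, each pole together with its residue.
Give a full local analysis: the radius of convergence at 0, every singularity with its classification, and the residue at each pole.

Radius of convergence at 0: 1/7.
At (-5/4) - ((1/28)*sqrt(119))*i: a pole of order 1; residue (21/820) + ((117/13940)*sqrt(119))*i.
At (-5/4) + ((1/28)*sqrt(119))*i: a pole of order 1; residue (21/820) - ((117/13940)*sqrt(119))*i.
At 1/7: a pole of order 1; residue -21/410.


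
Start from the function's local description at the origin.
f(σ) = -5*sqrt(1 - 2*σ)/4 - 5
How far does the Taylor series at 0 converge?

Branch term (-5/4)*sqrt(1 - σ/(1/2)): its argument vanishes at σ = 1/2, a square-root branch point, modulus 1/2.
The radius of convergence is the smallest modulus among the singular points: 1/2.

The radius of convergence is 1/2.


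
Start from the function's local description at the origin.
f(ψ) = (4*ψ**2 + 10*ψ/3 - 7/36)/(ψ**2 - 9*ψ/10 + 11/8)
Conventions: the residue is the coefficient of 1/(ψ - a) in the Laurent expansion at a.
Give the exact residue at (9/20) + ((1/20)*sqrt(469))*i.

The residue is (52/15) + ((331/6030)*sqrt(469))*i.

The factor ψ**2 - 9*ψ/10 + 11/8 splits as (ψ - a)(ψ - a') with a = (9/20) + ((1/20)*sqrt(469))*i, a' = (9/20) - ((1/20)*sqrt(469))*i. At the order-1 pole a set g(ψ) = (ψ - a)*f(ψ) = [4*ψ**2 + 10*ψ/3 - 7/36] / (ψ - a').
Simple pole: residue = g(a) at a = (9/20) + ((1/20)*sqrt(469))*i, which is (52/15) + ((331/6030)*sqrt(469))*i.


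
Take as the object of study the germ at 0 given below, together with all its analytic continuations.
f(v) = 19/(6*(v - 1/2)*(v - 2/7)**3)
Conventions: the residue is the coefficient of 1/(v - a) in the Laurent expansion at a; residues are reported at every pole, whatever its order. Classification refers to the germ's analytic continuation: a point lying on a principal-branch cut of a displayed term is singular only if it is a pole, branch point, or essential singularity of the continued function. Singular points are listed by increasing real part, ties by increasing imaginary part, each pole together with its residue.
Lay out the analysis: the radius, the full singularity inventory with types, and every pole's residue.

Radius of convergence at 0: 2/7.
At 2/7: a pole of order 3; residue -26068/81.
At 1/2: a pole of order 1; residue 26068/81.

Denominator factor (v - 2/7)^3: pole of order 3 at 2/7, modulus 2/7.
Denominator factor (v - 1/2): pole of order 1 at 1/2, modulus 1/2.
The radius of convergence is the smallest modulus among the singular points: 2/7.
At the order-3 pole 2/7 set g(v) = (v - (2/7))^3*f(v) = 19/(6*(v - 1/2)).
Order-3 pole: residue = g''(a)/2; g''(2/7) = -52136/81, so the residue is -26068/81.
At the order-1 pole 1/2 set g(v) = (v - (1/2))*f(v) = 19/(6*(v - 2/7)**3).
Simple pole: residue = g(a) at a = 1/2, which is 26068/81.
List the singular points by increasing real part (a conjugate pair: the negative imaginary part first).


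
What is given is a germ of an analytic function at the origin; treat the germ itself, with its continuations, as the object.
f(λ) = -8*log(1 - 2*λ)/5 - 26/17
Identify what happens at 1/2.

The point is a logarithmic branch point.

The term (-8/5)*log(1 - λ/(1/2)) has argument 1 - 1/2/(1/2) = 0 at 1/2: a logarithmic (infinitely-sheeted) branch point; the remaining terms are analytic or single-valued there.


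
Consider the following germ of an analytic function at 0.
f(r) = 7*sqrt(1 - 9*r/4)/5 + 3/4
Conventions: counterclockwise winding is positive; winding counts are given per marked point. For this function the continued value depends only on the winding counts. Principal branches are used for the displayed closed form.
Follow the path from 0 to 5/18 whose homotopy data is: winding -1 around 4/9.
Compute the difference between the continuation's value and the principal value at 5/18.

Continued minus principal equals -(7/10)*sqrt(6).

The rational part is single-valued and drops out of the difference; each branch term changes only by its own monodromy.
(7/5)*sqrt(1 - r/(4/9)): winding -1 is odd, the square root flips sign, contributing -2*(7/5)*sqrt(1 - (5/18)/(4/9)) = -2*(7/5)*sqrt(3/8) = -(7/10)*sqrt(6).
Summing the contributions at r = 5/18 gives -(7/10)*sqrt(6).
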